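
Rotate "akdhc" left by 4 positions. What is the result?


Input: "akdhc", rotate left by 4
First 4 characters: "akdh"
Remaining characters: "c"
Concatenate remaining + first: "c" + "akdh" = "cakdh"

cakdh


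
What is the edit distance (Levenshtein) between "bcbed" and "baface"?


Computing edit distance: "bcbed" -> "baface"
DP table:
           b    a    f    a    c    e
      0    1    2    3    4    5    6
  b   1    0    1    2    3    4    5
  c   2    1    1    2    3    3    4
  b   3    2    2    2    3    4    4
  e   4    3    3    3    3    4    4
  d   5    4    4    4    4    4    5
Edit distance = dp[5][6] = 5

5


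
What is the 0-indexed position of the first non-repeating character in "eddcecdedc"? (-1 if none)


Input: eddcecdedc
Character frequencies:
  'c': 3
  'd': 4
  'e': 3
Scanning left to right for freq == 1:
  Position 0 ('e'): freq=3, skip
  Position 1 ('d'): freq=4, skip
  Position 2 ('d'): freq=4, skip
  Position 3 ('c'): freq=3, skip
  Position 4 ('e'): freq=3, skip
  Position 5 ('c'): freq=3, skip
  Position 6 ('d'): freq=4, skip
  Position 7 ('e'): freq=3, skip
  Position 8 ('d'): freq=4, skip
  Position 9 ('c'): freq=3, skip
  No unique character found => answer = -1

-1


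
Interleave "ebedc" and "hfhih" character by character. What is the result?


Interleaving "ebedc" and "hfhih":
  Position 0: 'e' from first, 'h' from second => "eh"
  Position 1: 'b' from first, 'f' from second => "bf"
  Position 2: 'e' from first, 'h' from second => "eh"
  Position 3: 'd' from first, 'i' from second => "di"
  Position 4: 'c' from first, 'h' from second => "ch"
Result: ehbfehdich

ehbfehdich


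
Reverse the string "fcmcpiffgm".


Input: fcmcpiffgm
Reading characters right to left:
  Position 9: 'm'
  Position 8: 'g'
  Position 7: 'f'
  Position 6: 'f'
  Position 5: 'i'
  Position 4: 'p'
  Position 3: 'c'
  Position 2: 'm'
  Position 1: 'c'
  Position 0: 'f'
Reversed: mgffipcmcf

mgffipcmcf


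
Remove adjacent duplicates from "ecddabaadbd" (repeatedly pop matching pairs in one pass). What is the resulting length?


Input: ecddabaadbd
Stack-based adjacent duplicate removal:
  Read 'e': push. Stack: e
  Read 'c': push. Stack: ec
  Read 'd': push. Stack: ecd
  Read 'd': matches stack top 'd' => pop. Stack: ec
  Read 'a': push. Stack: eca
  Read 'b': push. Stack: ecab
  Read 'a': push. Stack: ecaba
  Read 'a': matches stack top 'a' => pop. Stack: ecab
  Read 'd': push. Stack: ecabd
  Read 'b': push. Stack: ecabdb
  Read 'd': push. Stack: ecabdbd
Final stack: "ecabdbd" (length 7)

7


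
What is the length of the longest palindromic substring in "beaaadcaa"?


Input: "beaaadcaa"
Checking substrings for palindromes:
  [2:5] "aaa" (len 3) => palindrome
  [2:4] "aa" (len 2) => palindrome
  [3:5] "aa" (len 2) => palindrome
  [7:9] "aa" (len 2) => palindrome
Longest palindromic substring: "aaa" with length 3

3


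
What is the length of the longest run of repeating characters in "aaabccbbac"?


Input: "aaabccbbac"
Scanning for longest run:
  Position 1 ('a'): continues run of 'a', length=2
  Position 2 ('a'): continues run of 'a', length=3
  Position 3 ('b'): new char, reset run to 1
  Position 4 ('c'): new char, reset run to 1
  Position 5 ('c'): continues run of 'c', length=2
  Position 6 ('b'): new char, reset run to 1
  Position 7 ('b'): continues run of 'b', length=2
  Position 8 ('a'): new char, reset run to 1
  Position 9 ('c'): new char, reset run to 1
Longest run: 'a' with length 3

3


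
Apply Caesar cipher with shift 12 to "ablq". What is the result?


Caesar cipher: shift "ablq" by 12
  'a' (pos 0) + 12 = pos 12 = 'm'
  'b' (pos 1) + 12 = pos 13 = 'n'
  'l' (pos 11) + 12 = pos 23 = 'x'
  'q' (pos 16) + 12 = pos 2 = 'c'
Result: mnxc

mnxc


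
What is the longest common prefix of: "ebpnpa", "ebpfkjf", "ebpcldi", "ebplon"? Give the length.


Words: ebpnpa, ebpfkjf, ebpcldi, ebplon
  Position 0: all 'e' => match
  Position 1: all 'b' => match
  Position 2: all 'p' => match
  Position 3: ('n', 'f', 'c', 'l') => mismatch, stop
LCP = "ebp" (length 3)

3


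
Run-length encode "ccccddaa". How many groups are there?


Input: ccccddaa
Scanning for consecutive runs:
  Group 1: 'c' x 4 (positions 0-3)
  Group 2: 'd' x 2 (positions 4-5)
  Group 3: 'a' x 2 (positions 6-7)
Total groups: 3

3


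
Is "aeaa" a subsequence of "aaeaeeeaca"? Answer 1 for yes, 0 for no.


Check if "aeaa" is a subsequence of "aaeaeeeaca"
Greedy scan:
  Position 0 ('a'): matches sub[0] = 'a'
  Position 1 ('a'): no match needed
  Position 2 ('e'): matches sub[1] = 'e'
  Position 3 ('a'): matches sub[2] = 'a'
  Position 4 ('e'): no match needed
  Position 5 ('e'): no match needed
  Position 6 ('e'): no match needed
  Position 7 ('a'): matches sub[3] = 'a'
  Position 8 ('c'): no match needed
  Position 9 ('a'): no match needed
All 4 characters matched => is a subsequence

1


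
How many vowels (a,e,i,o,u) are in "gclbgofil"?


Input: gclbgofil
Checking each character:
  'g' at position 0: consonant
  'c' at position 1: consonant
  'l' at position 2: consonant
  'b' at position 3: consonant
  'g' at position 4: consonant
  'o' at position 5: vowel (running total: 1)
  'f' at position 6: consonant
  'i' at position 7: vowel (running total: 2)
  'l' at position 8: consonant
Total vowels: 2

2


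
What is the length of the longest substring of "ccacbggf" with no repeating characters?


Input: "ccacbggf"
Sliding window (track last position of each char):
  Position 0 ('c'): window [0,0] length 1 -- new best
  Position 1 ('c'): repeat (last at 0), move window start to 1
  Position 1 ('c'): window [1,1] length 1
  Position 2 ('a'): window [1,2] length 2 -- new best
  Position 3 ('c'): repeat (last at 1), move window start to 2
  Position 3 ('c'): window [2,3] length 2
  Position 4 ('b'): window [2,4] length 3 -- new best
  Position 5 ('g'): window [2,5] length 4 -- new best
  Position 6 ('g'): repeat (last at 5), move window start to 6
  Position 6 ('g'): window [6,6] length 1
  Position 7 ('f'): window [6,7] length 2
Longest substring with no repeats: "acbg" with length 4

4


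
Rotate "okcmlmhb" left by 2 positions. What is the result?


Input: "okcmlmhb", rotate left by 2
First 2 characters: "ok"
Remaining characters: "cmlmhb"
Concatenate remaining + first: "cmlmhb" + "ok" = "cmlmhbok"

cmlmhbok


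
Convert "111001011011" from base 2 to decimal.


Input: "111001011011" in base 2
Positional expansion:
  Digit '1' (value 1) x 2^11 = 2048
  Digit '1' (value 1) x 2^10 = 1024
  Digit '1' (value 1) x 2^9 = 512
  Digit '0' (value 0) x 2^8 = 0
  Digit '0' (value 0) x 2^7 = 0
  Digit '1' (value 1) x 2^6 = 64
  Digit '0' (value 0) x 2^5 = 0
  Digit '1' (value 1) x 2^4 = 16
  Digit '1' (value 1) x 2^3 = 8
  Digit '0' (value 0) x 2^2 = 0
  Digit '1' (value 1) x 2^1 = 2
  Digit '1' (value 1) x 2^0 = 1
Sum = 3675

3675


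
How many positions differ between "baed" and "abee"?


Comparing "baed" and "abee" position by position:
  Position 0: 'b' vs 'a' => DIFFER
  Position 1: 'a' vs 'b' => DIFFER
  Position 2: 'e' vs 'e' => same
  Position 3: 'd' vs 'e' => DIFFER
Positions that differ: 3

3


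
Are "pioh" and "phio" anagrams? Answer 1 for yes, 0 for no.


Strings: "pioh", "phio"
Sorted first:  hiop
Sorted second: hiop
Sorted forms match => anagrams

1


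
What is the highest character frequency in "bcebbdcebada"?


Input: bcebbdcebada
Character counts:
  'a': 2
  'b': 4
  'c': 2
  'd': 2
  'e': 2
Maximum frequency: 4

4


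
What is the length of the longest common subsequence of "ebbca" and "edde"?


LCS of "ebbca" and "edde"
DP table:
           e    d    d    e
      0    0    0    0    0
  e   0    1    1    1    1
  b   0    1    1    1    1
  b   0    1    1    1    1
  c   0    1    1    1    1
  a   0    1    1    1    1
LCS length = dp[5][4] = 1

1


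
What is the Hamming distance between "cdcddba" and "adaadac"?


Comparing "cdcddba" and "adaadac" position by position:
  Position 0: 'c' vs 'a' => differ
  Position 1: 'd' vs 'd' => same
  Position 2: 'c' vs 'a' => differ
  Position 3: 'd' vs 'a' => differ
  Position 4: 'd' vs 'd' => same
  Position 5: 'b' vs 'a' => differ
  Position 6: 'a' vs 'c' => differ
Total differences (Hamming distance): 5

5


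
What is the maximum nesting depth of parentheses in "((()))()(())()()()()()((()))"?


Input: "((()))()(())()()()()()((()))"
Tracking depth:
  Position 0 '(': depth becomes 1
  Position 1 '(': depth becomes 2
  Position 2 '(': depth becomes 3
  Position 3 ')': depth becomes 2
  Position 4 ')': depth becomes 1
  Position 5 ')': depth becomes 0
  Position 6 '(': depth becomes 1
  Position 7 ')': depth becomes 0
  Position 8 '(': depth becomes 1
  Position 9 '(': depth becomes 2
  Position 10 ')': depth becomes 1
  Position 11 ')': depth becomes 0
  Position 12 '(': depth becomes 1
  Position 13 ')': depth becomes 0
  Position 14 '(': depth becomes 1
  Position 15 ')': depth becomes 0
  Position 16 '(': depth becomes 1
  Position 17 ')': depth becomes 0
  Position 18 '(': depth becomes 1
  Position 19 ')': depth becomes 0
  Position 20 '(': depth becomes 1
  Position 21 ')': depth becomes 0
  Position 22 '(': depth becomes 1
  Position 23 '(': depth becomes 2
  Position 24 '(': depth becomes 3
  Position 25 ')': depth becomes 2
  Position 26 ')': depth becomes 1
  Position 27 ')': depth becomes 0
Maximum depth reached: 3

3


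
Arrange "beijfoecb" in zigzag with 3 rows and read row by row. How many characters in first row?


Zigzag "beijfoecb" into 3 rows:
Placing characters:
  'b' => row 0
  'e' => row 1
  'i' => row 2
  'j' => row 1
  'f' => row 0
  'o' => row 1
  'e' => row 2
  'c' => row 1
  'b' => row 0
Rows:
  Row 0: "bfb"
  Row 1: "ejoc"
  Row 2: "ie"
First row length: 3

3


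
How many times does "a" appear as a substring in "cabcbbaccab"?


Searching for "a" in "cabcbbaccab"
Scanning each position:
  Position 0: "c" => no
  Position 1: "a" => MATCH
  Position 2: "b" => no
  Position 3: "c" => no
  Position 4: "b" => no
  Position 5: "b" => no
  Position 6: "a" => MATCH
  Position 7: "c" => no
  Position 8: "c" => no
  Position 9: "a" => MATCH
  Position 10: "b" => no
Total occurrences: 3

3


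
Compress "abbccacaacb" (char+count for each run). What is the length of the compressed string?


Input: abbccacaacb
Runs:
  'a' x 1 => "a1"
  'b' x 2 => "b2"
  'c' x 2 => "c2"
  'a' x 1 => "a1"
  'c' x 1 => "c1"
  'a' x 2 => "a2"
  'c' x 1 => "c1"
  'b' x 1 => "b1"
Compressed: "a1b2c2a1c1a2c1b1"
Compressed length: 16

16


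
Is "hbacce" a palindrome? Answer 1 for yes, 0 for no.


Input: hbacce
Reversed: eccabh
  Compare pos 0 ('h') with pos 5 ('e'): MISMATCH
  Compare pos 1 ('b') with pos 4 ('c'): MISMATCH
  Compare pos 2 ('a') with pos 3 ('c'): MISMATCH
Result: not a palindrome

0


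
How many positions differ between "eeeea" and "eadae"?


Comparing "eeeea" and "eadae" position by position:
  Position 0: 'e' vs 'e' => same
  Position 1: 'e' vs 'a' => DIFFER
  Position 2: 'e' vs 'd' => DIFFER
  Position 3: 'e' vs 'a' => DIFFER
  Position 4: 'a' vs 'e' => DIFFER
Positions that differ: 4

4


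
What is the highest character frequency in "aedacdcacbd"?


Input: aedacdcacbd
Character counts:
  'a': 3
  'b': 1
  'c': 3
  'd': 3
  'e': 1
Maximum frequency: 3

3


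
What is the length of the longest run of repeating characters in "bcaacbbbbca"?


Input: "bcaacbbbbca"
Scanning for longest run:
  Position 1 ('c'): new char, reset run to 1
  Position 2 ('a'): new char, reset run to 1
  Position 3 ('a'): continues run of 'a', length=2
  Position 4 ('c'): new char, reset run to 1
  Position 5 ('b'): new char, reset run to 1
  Position 6 ('b'): continues run of 'b', length=2
  Position 7 ('b'): continues run of 'b', length=3
  Position 8 ('b'): continues run of 'b', length=4
  Position 9 ('c'): new char, reset run to 1
  Position 10 ('a'): new char, reset run to 1
Longest run: 'b' with length 4

4


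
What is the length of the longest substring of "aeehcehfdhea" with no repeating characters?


Input: "aeehcehfdhea"
Sliding window (track last position of each char):
  Position 0 ('a'): window [0,0] length 1 -- new best
  Position 1 ('e'): window [0,1] length 2 -- new best
  Position 2 ('e'): repeat (last at 1), move window start to 2
  Position 2 ('e'): window [2,2] length 1
  Position 3 ('h'): window [2,3] length 2
  Position 4 ('c'): window [2,4] length 3 -- new best
  Position 5 ('e'): repeat (last at 2), move window start to 3
  Position 5 ('e'): window [3,5] length 3
  Position 6 ('h'): repeat (last at 3), move window start to 4
  Position 6 ('h'): window [4,6] length 3
  Position 7 ('f'): window [4,7] length 4 -- new best
  Position 8 ('d'): window [4,8] length 5 -- new best
  Position 9 ('h'): repeat (last at 6), move window start to 7
  Position 9 ('h'): window [7,9] length 3
  Position 10 ('e'): window [7,10] length 4
  Position 11 ('a'): window [7,11] length 5
Longest substring with no repeats: "cehfd" with length 5

5


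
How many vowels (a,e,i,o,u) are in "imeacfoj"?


Input: imeacfoj
Checking each character:
  'i' at position 0: vowel (running total: 1)
  'm' at position 1: consonant
  'e' at position 2: vowel (running total: 2)
  'a' at position 3: vowel (running total: 3)
  'c' at position 4: consonant
  'f' at position 5: consonant
  'o' at position 6: vowel (running total: 4)
  'j' at position 7: consonant
Total vowels: 4

4


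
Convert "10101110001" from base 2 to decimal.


Input: "10101110001" in base 2
Positional expansion:
  Digit '1' (value 1) x 2^10 = 1024
  Digit '0' (value 0) x 2^9 = 0
  Digit '1' (value 1) x 2^8 = 256
  Digit '0' (value 0) x 2^7 = 0
  Digit '1' (value 1) x 2^6 = 64
  Digit '1' (value 1) x 2^5 = 32
  Digit '1' (value 1) x 2^4 = 16
  Digit '0' (value 0) x 2^3 = 0
  Digit '0' (value 0) x 2^2 = 0
  Digit '0' (value 0) x 2^1 = 0
  Digit '1' (value 1) x 2^0 = 1
Sum = 1393

1393


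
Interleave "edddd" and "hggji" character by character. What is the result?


Interleaving "edddd" and "hggji":
  Position 0: 'e' from first, 'h' from second => "eh"
  Position 1: 'd' from first, 'g' from second => "dg"
  Position 2: 'd' from first, 'g' from second => "dg"
  Position 3: 'd' from first, 'j' from second => "dj"
  Position 4: 'd' from first, 'i' from second => "di"
Result: ehdgdgdjdi

ehdgdgdjdi


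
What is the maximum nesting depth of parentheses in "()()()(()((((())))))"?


Input: "()()()(()((((())))))"
Tracking depth:
  Position 0 '(': depth becomes 1
  Position 1 ')': depth becomes 0
  Position 2 '(': depth becomes 1
  Position 3 ')': depth becomes 0
  Position 4 '(': depth becomes 1
  Position 5 ')': depth becomes 0
  Position 6 '(': depth becomes 1
  Position 7 '(': depth becomes 2
  Position 8 ')': depth becomes 1
  Position 9 '(': depth becomes 2
  Position 10 '(': depth becomes 3
  Position 11 '(': depth becomes 4
  Position 12 '(': depth becomes 5
  Position 13 '(': depth becomes 6
  Position 14 ')': depth becomes 5
  Position 15 ')': depth becomes 4
  Position 16 ')': depth becomes 3
  Position 17 ')': depth becomes 2
  Position 18 ')': depth becomes 1
  Position 19 ')': depth becomes 0
Maximum depth reached: 6

6


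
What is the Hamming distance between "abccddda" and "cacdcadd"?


Comparing "abccddda" and "cacdcadd" position by position:
  Position 0: 'a' vs 'c' => differ
  Position 1: 'b' vs 'a' => differ
  Position 2: 'c' vs 'c' => same
  Position 3: 'c' vs 'd' => differ
  Position 4: 'd' vs 'c' => differ
  Position 5: 'd' vs 'a' => differ
  Position 6: 'd' vs 'd' => same
  Position 7: 'a' vs 'd' => differ
Total differences (Hamming distance): 6

6


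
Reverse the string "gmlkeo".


Input: gmlkeo
Reading characters right to left:
  Position 5: 'o'
  Position 4: 'e'
  Position 3: 'k'
  Position 2: 'l'
  Position 1: 'm'
  Position 0: 'g'
Reversed: oeklmg

oeklmg


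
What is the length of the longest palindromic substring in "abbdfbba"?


Input: "abbdfbba"
Checking substrings for palindromes:
  [1:3] "bb" (len 2) => palindrome
  [5:7] "bb" (len 2) => palindrome
Longest palindromic substring: "bb" with length 2

2


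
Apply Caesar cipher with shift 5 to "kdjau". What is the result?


Caesar cipher: shift "kdjau" by 5
  'k' (pos 10) + 5 = pos 15 = 'p'
  'd' (pos 3) + 5 = pos 8 = 'i'
  'j' (pos 9) + 5 = pos 14 = 'o'
  'a' (pos 0) + 5 = pos 5 = 'f'
  'u' (pos 20) + 5 = pos 25 = 'z'
Result: piofz

piofz


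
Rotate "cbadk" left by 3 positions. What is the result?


Input: "cbadk", rotate left by 3
First 3 characters: "cba"
Remaining characters: "dk"
Concatenate remaining + first: "dk" + "cba" = "dkcba"

dkcba


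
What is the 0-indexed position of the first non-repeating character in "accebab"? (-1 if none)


Input: accebab
Character frequencies:
  'a': 2
  'b': 2
  'c': 2
  'e': 1
Scanning left to right for freq == 1:
  Position 0 ('a'): freq=2, skip
  Position 1 ('c'): freq=2, skip
  Position 2 ('c'): freq=2, skip
  Position 3 ('e'): unique! => answer = 3

3


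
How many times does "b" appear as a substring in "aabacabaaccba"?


Searching for "b" in "aabacabaaccba"
Scanning each position:
  Position 0: "a" => no
  Position 1: "a" => no
  Position 2: "b" => MATCH
  Position 3: "a" => no
  Position 4: "c" => no
  Position 5: "a" => no
  Position 6: "b" => MATCH
  Position 7: "a" => no
  Position 8: "a" => no
  Position 9: "c" => no
  Position 10: "c" => no
  Position 11: "b" => MATCH
  Position 12: "a" => no
Total occurrences: 3

3


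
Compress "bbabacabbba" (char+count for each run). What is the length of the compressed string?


Input: bbabacabbba
Runs:
  'b' x 2 => "b2"
  'a' x 1 => "a1"
  'b' x 1 => "b1"
  'a' x 1 => "a1"
  'c' x 1 => "c1"
  'a' x 1 => "a1"
  'b' x 3 => "b3"
  'a' x 1 => "a1"
Compressed: "b2a1b1a1c1a1b3a1"
Compressed length: 16

16


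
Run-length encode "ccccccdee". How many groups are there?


Input: ccccccdee
Scanning for consecutive runs:
  Group 1: 'c' x 6 (positions 0-5)
  Group 2: 'd' x 1 (positions 6-6)
  Group 3: 'e' x 2 (positions 7-8)
Total groups: 3

3


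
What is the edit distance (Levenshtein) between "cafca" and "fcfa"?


Computing edit distance: "cafca" -> "fcfa"
DP table:
           f    c    f    a
      0    1    2    3    4
  c   1    1    1    2    3
  a   2    2    2    2    2
  f   3    2    3    2    3
  c   4    3    2    3    3
  a   5    4    3    3    3
Edit distance = dp[5][4] = 3

3


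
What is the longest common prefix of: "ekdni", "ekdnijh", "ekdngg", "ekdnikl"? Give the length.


Words: ekdni, ekdnijh, ekdngg, ekdnikl
  Position 0: all 'e' => match
  Position 1: all 'k' => match
  Position 2: all 'd' => match
  Position 3: all 'n' => match
  Position 4: ('i', 'i', 'g', 'i') => mismatch, stop
LCP = "ekdn" (length 4)

4


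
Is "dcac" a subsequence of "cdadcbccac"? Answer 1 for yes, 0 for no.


Check if "dcac" is a subsequence of "cdadcbccac"
Greedy scan:
  Position 0 ('c'): no match needed
  Position 1 ('d'): matches sub[0] = 'd'
  Position 2 ('a'): no match needed
  Position 3 ('d'): no match needed
  Position 4 ('c'): matches sub[1] = 'c'
  Position 5 ('b'): no match needed
  Position 6 ('c'): no match needed
  Position 7 ('c'): no match needed
  Position 8 ('a'): matches sub[2] = 'a'
  Position 9 ('c'): matches sub[3] = 'c'
All 4 characters matched => is a subsequence

1


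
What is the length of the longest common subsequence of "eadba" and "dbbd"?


LCS of "eadba" and "dbbd"
DP table:
           d    b    b    d
      0    0    0    0    0
  e   0    0    0    0    0
  a   0    0    0    0    0
  d   0    1    1    1    1
  b   0    1    2    2    2
  a   0    1    2    2    2
LCS length = dp[5][4] = 2

2


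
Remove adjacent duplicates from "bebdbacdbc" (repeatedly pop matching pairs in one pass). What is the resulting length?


Input: bebdbacdbc
Stack-based adjacent duplicate removal:
  Read 'b': push. Stack: b
  Read 'e': push. Stack: be
  Read 'b': push. Stack: beb
  Read 'd': push. Stack: bebd
  Read 'b': push. Stack: bebdb
  Read 'a': push. Stack: bebdba
  Read 'c': push. Stack: bebdbac
  Read 'd': push. Stack: bebdbacd
  Read 'b': push. Stack: bebdbacdb
  Read 'c': push. Stack: bebdbacdbc
Final stack: "bebdbacdbc" (length 10)

10


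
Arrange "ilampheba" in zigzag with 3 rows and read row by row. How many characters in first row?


Zigzag "ilampheba" into 3 rows:
Placing characters:
  'i' => row 0
  'l' => row 1
  'a' => row 2
  'm' => row 1
  'p' => row 0
  'h' => row 1
  'e' => row 2
  'b' => row 1
  'a' => row 0
Rows:
  Row 0: "ipa"
  Row 1: "lmhb"
  Row 2: "ae"
First row length: 3

3


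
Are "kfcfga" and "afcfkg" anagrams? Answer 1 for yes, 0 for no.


Strings: "kfcfga", "afcfkg"
Sorted first:  acffgk
Sorted second: acffgk
Sorted forms match => anagrams

1


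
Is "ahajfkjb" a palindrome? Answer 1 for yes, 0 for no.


Input: ahajfkjb
Reversed: bjkfjaha
  Compare pos 0 ('a') with pos 7 ('b'): MISMATCH
  Compare pos 1 ('h') with pos 6 ('j'): MISMATCH
  Compare pos 2 ('a') with pos 5 ('k'): MISMATCH
  Compare pos 3 ('j') with pos 4 ('f'): MISMATCH
Result: not a palindrome

0


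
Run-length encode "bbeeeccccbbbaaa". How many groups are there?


Input: bbeeeccccbbbaaa
Scanning for consecutive runs:
  Group 1: 'b' x 2 (positions 0-1)
  Group 2: 'e' x 3 (positions 2-4)
  Group 3: 'c' x 4 (positions 5-8)
  Group 4: 'b' x 3 (positions 9-11)
  Group 5: 'a' x 3 (positions 12-14)
Total groups: 5

5


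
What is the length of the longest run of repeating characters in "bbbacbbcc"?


Input: "bbbacbbcc"
Scanning for longest run:
  Position 1 ('b'): continues run of 'b', length=2
  Position 2 ('b'): continues run of 'b', length=3
  Position 3 ('a'): new char, reset run to 1
  Position 4 ('c'): new char, reset run to 1
  Position 5 ('b'): new char, reset run to 1
  Position 6 ('b'): continues run of 'b', length=2
  Position 7 ('c'): new char, reset run to 1
  Position 8 ('c'): continues run of 'c', length=2
Longest run: 'b' with length 3

3


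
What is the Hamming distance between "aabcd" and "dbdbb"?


Comparing "aabcd" and "dbdbb" position by position:
  Position 0: 'a' vs 'd' => differ
  Position 1: 'a' vs 'b' => differ
  Position 2: 'b' vs 'd' => differ
  Position 3: 'c' vs 'b' => differ
  Position 4: 'd' vs 'b' => differ
Total differences (Hamming distance): 5

5


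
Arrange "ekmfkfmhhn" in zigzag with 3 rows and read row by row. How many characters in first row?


Zigzag "ekmfkfmhhn" into 3 rows:
Placing characters:
  'e' => row 0
  'k' => row 1
  'm' => row 2
  'f' => row 1
  'k' => row 0
  'f' => row 1
  'm' => row 2
  'h' => row 1
  'h' => row 0
  'n' => row 1
Rows:
  Row 0: "ekh"
  Row 1: "kffhn"
  Row 2: "mm"
First row length: 3

3


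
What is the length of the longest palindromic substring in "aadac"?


Input: "aadac"
Checking substrings for palindromes:
  [1:4] "ada" (len 3) => palindrome
  [0:2] "aa" (len 2) => palindrome
Longest palindromic substring: "ada" with length 3

3


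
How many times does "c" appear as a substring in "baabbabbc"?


Searching for "c" in "baabbabbc"
Scanning each position:
  Position 0: "b" => no
  Position 1: "a" => no
  Position 2: "a" => no
  Position 3: "b" => no
  Position 4: "b" => no
  Position 5: "a" => no
  Position 6: "b" => no
  Position 7: "b" => no
  Position 8: "c" => MATCH
Total occurrences: 1

1


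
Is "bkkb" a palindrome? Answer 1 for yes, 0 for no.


Input: bkkb
Reversed: bkkb
  Compare pos 0 ('b') with pos 3 ('b'): match
  Compare pos 1 ('k') with pos 2 ('k'): match
Result: palindrome

1


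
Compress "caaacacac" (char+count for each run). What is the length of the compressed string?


Input: caaacacac
Runs:
  'c' x 1 => "c1"
  'a' x 3 => "a3"
  'c' x 1 => "c1"
  'a' x 1 => "a1"
  'c' x 1 => "c1"
  'a' x 1 => "a1"
  'c' x 1 => "c1"
Compressed: "c1a3c1a1c1a1c1"
Compressed length: 14

14


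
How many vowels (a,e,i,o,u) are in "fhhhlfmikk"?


Input: fhhhlfmikk
Checking each character:
  'f' at position 0: consonant
  'h' at position 1: consonant
  'h' at position 2: consonant
  'h' at position 3: consonant
  'l' at position 4: consonant
  'f' at position 5: consonant
  'm' at position 6: consonant
  'i' at position 7: vowel (running total: 1)
  'k' at position 8: consonant
  'k' at position 9: consonant
Total vowels: 1

1


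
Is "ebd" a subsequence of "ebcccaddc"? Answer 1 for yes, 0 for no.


Check if "ebd" is a subsequence of "ebcccaddc"
Greedy scan:
  Position 0 ('e'): matches sub[0] = 'e'
  Position 1 ('b'): matches sub[1] = 'b'
  Position 2 ('c'): no match needed
  Position 3 ('c'): no match needed
  Position 4 ('c'): no match needed
  Position 5 ('a'): no match needed
  Position 6 ('d'): matches sub[2] = 'd'
  Position 7 ('d'): no match needed
  Position 8 ('c'): no match needed
All 3 characters matched => is a subsequence

1


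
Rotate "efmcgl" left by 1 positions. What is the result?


Input: "efmcgl", rotate left by 1
First 1 characters: "e"
Remaining characters: "fmcgl"
Concatenate remaining + first: "fmcgl" + "e" = "fmcgle"

fmcgle


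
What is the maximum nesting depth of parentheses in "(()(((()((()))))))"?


Input: "(()(((()((()))))))"
Tracking depth:
  Position 0 '(': depth becomes 1
  Position 1 '(': depth becomes 2
  Position 2 ')': depth becomes 1
  Position 3 '(': depth becomes 2
  Position 4 '(': depth becomes 3
  Position 5 '(': depth becomes 4
  Position 6 '(': depth becomes 5
  Position 7 ')': depth becomes 4
  Position 8 '(': depth becomes 5
  Position 9 '(': depth becomes 6
  Position 10 '(': depth becomes 7
  Position 11 ')': depth becomes 6
  Position 12 ')': depth becomes 5
  Position 13 ')': depth becomes 4
  Position 14 ')': depth becomes 3
  Position 15 ')': depth becomes 2
  Position 16 ')': depth becomes 1
  Position 17 ')': depth becomes 0
Maximum depth reached: 7

7


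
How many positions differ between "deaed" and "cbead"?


Comparing "deaed" and "cbead" position by position:
  Position 0: 'd' vs 'c' => DIFFER
  Position 1: 'e' vs 'b' => DIFFER
  Position 2: 'a' vs 'e' => DIFFER
  Position 3: 'e' vs 'a' => DIFFER
  Position 4: 'd' vs 'd' => same
Positions that differ: 4

4


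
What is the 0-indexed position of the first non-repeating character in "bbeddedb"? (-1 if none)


Input: bbeddedb
Character frequencies:
  'b': 3
  'd': 3
  'e': 2
Scanning left to right for freq == 1:
  Position 0 ('b'): freq=3, skip
  Position 1 ('b'): freq=3, skip
  Position 2 ('e'): freq=2, skip
  Position 3 ('d'): freq=3, skip
  Position 4 ('d'): freq=3, skip
  Position 5 ('e'): freq=2, skip
  Position 6 ('d'): freq=3, skip
  Position 7 ('b'): freq=3, skip
  No unique character found => answer = -1

-1


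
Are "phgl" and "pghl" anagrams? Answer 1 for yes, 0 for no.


Strings: "phgl", "pghl"
Sorted first:  ghlp
Sorted second: ghlp
Sorted forms match => anagrams

1


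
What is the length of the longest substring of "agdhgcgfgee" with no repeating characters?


Input: "agdhgcgfgee"
Sliding window (track last position of each char):
  Position 0 ('a'): window [0,0] length 1 -- new best
  Position 1 ('g'): window [0,1] length 2 -- new best
  Position 2 ('d'): window [0,2] length 3 -- new best
  Position 3 ('h'): window [0,3] length 4 -- new best
  Position 4 ('g'): repeat (last at 1), move window start to 2
  Position 4 ('g'): window [2,4] length 3
  Position 5 ('c'): window [2,5] length 4
  Position 6 ('g'): repeat (last at 4), move window start to 5
  Position 6 ('g'): window [5,6] length 2
  Position 7 ('f'): window [5,7] length 3
  Position 8 ('g'): repeat (last at 6), move window start to 7
  Position 8 ('g'): window [7,8] length 2
  Position 9 ('e'): window [7,9] length 3
  Position 10 ('e'): repeat (last at 9), move window start to 10
  Position 10 ('e'): window [10,10] length 1
Longest substring with no repeats: "agdh" with length 4

4


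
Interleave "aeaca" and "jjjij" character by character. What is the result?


Interleaving "aeaca" and "jjjij":
  Position 0: 'a' from first, 'j' from second => "aj"
  Position 1: 'e' from first, 'j' from second => "ej"
  Position 2: 'a' from first, 'j' from second => "aj"
  Position 3: 'c' from first, 'i' from second => "ci"
  Position 4: 'a' from first, 'j' from second => "aj"
Result: ajejajciaj

ajejajciaj


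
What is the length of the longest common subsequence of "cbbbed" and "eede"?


LCS of "cbbbed" and "eede"
DP table:
           e    e    d    e
      0    0    0    0    0
  c   0    0    0    0    0
  b   0    0    0    0    0
  b   0    0    0    0    0
  b   0    0    0    0    0
  e   0    1    1    1    1
  d   0    1    1    2    2
LCS length = dp[6][4] = 2

2


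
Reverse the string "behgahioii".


Input: behgahioii
Reading characters right to left:
  Position 9: 'i'
  Position 8: 'i'
  Position 7: 'o'
  Position 6: 'i'
  Position 5: 'h'
  Position 4: 'a'
  Position 3: 'g'
  Position 2: 'h'
  Position 1: 'e'
  Position 0: 'b'
Reversed: iioihagheb

iioihagheb


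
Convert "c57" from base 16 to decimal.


Input: "c57" in base 16
Positional expansion:
  Digit 'c' (value 12) x 16^2 = 3072
  Digit '5' (value 5) x 16^1 = 80
  Digit '7' (value 7) x 16^0 = 7
Sum = 3159

3159


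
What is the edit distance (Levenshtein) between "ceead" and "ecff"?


Computing edit distance: "ceead" -> "ecff"
DP table:
           e    c    f    f
      0    1    2    3    4
  c   1    1    1    2    3
  e   2    1    2    2    3
  e   3    2    2    3    3
  a   4    3    3    3    4
  d   5    4    4    4    4
Edit distance = dp[5][4] = 4

4


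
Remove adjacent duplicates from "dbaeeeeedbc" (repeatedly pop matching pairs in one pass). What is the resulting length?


Input: dbaeeeeedbc
Stack-based adjacent duplicate removal:
  Read 'd': push. Stack: d
  Read 'b': push. Stack: db
  Read 'a': push. Stack: dba
  Read 'e': push. Stack: dbae
  Read 'e': matches stack top 'e' => pop. Stack: dba
  Read 'e': push. Stack: dbae
  Read 'e': matches stack top 'e' => pop. Stack: dba
  Read 'e': push. Stack: dbae
  Read 'd': push. Stack: dbaed
  Read 'b': push. Stack: dbaedb
  Read 'c': push. Stack: dbaedbc
Final stack: "dbaedbc" (length 7)

7


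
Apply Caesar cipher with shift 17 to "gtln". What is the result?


Caesar cipher: shift "gtln" by 17
  'g' (pos 6) + 17 = pos 23 = 'x'
  't' (pos 19) + 17 = pos 10 = 'k'
  'l' (pos 11) + 17 = pos 2 = 'c'
  'n' (pos 13) + 17 = pos 4 = 'e'
Result: xkce

xkce


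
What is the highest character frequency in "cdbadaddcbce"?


Input: cdbadaddcbce
Character counts:
  'a': 2
  'b': 2
  'c': 3
  'd': 4
  'e': 1
Maximum frequency: 4

4


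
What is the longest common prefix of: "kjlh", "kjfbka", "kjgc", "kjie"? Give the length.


Words: kjlh, kjfbka, kjgc, kjie
  Position 0: all 'k' => match
  Position 1: all 'j' => match
  Position 2: ('l', 'f', 'g', 'i') => mismatch, stop
LCP = "kj" (length 2)

2


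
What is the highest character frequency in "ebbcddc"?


Input: ebbcddc
Character counts:
  'b': 2
  'c': 2
  'd': 2
  'e': 1
Maximum frequency: 2

2


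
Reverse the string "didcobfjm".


Input: didcobfjm
Reading characters right to left:
  Position 8: 'm'
  Position 7: 'j'
  Position 6: 'f'
  Position 5: 'b'
  Position 4: 'o'
  Position 3: 'c'
  Position 2: 'd'
  Position 1: 'i'
  Position 0: 'd'
Reversed: mjfbocdid

mjfbocdid


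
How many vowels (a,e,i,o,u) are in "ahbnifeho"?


Input: ahbnifeho
Checking each character:
  'a' at position 0: vowel (running total: 1)
  'h' at position 1: consonant
  'b' at position 2: consonant
  'n' at position 3: consonant
  'i' at position 4: vowel (running total: 2)
  'f' at position 5: consonant
  'e' at position 6: vowel (running total: 3)
  'h' at position 7: consonant
  'o' at position 8: vowel (running total: 4)
Total vowels: 4

4


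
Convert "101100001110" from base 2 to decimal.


Input: "101100001110" in base 2
Positional expansion:
  Digit '1' (value 1) x 2^11 = 2048
  Digit '0' (value 0) x 2^10 = 0
  Digit '1' (value 1) x 2^9 = 512
  Digit '1' (value 1) x 2^8 = 256
  Digit '0' (value 0) x 2^7 = 0
  Digit '0' (value 0) x 2^6 = 0
  Digit '0' (value 0) x 2^5 = 0
  Digit '0' (value 0) x 2^4 = 0
  Digit '1' (value 1) x 2^3 = 8
  Digit '1' (value 1) x 2^2 = 4
  Digit '1' (value 1) x 2^1 = 2
  Digit '0' (value 0) x 2^0 = 0
Sum = 2830

2830


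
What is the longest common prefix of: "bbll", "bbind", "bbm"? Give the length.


Words: bbll, bbind, bbm
  Position 0: all 'b' => match
  Position 1: all 'b' => match
  Position 2: ('l', 'i', 'm') => mismatch, stop
LCP = "bb" (length 2)

2


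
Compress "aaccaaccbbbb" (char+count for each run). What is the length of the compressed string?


Input: aaccaaccbbbb
Runs:
  'a' x 2 => "a2"
  'c' x 2 => "c2"
  'a' x 2 => "a2"
  'c' x 2 => "c2"
  'b' x 4 => "b4"
Compressed: "a2c2a2c2b4"
Compressed length: 10

10


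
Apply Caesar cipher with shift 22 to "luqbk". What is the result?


Caesar cipher: shift "luqbk" by 22
  'l' (pos 11) + 22 = pos 7 = 'h'
  'u' (pos 20) + 22 = pos 16 = 'q'
  'q' (pos 16) + 22 = pos 12 = 'm'
  'b' (pos 1) + 22 = pos 23 = 'x'
  'k' (pos 10) + 22 = pos 6 = 'g'
Result: hqmxg

hqmxg


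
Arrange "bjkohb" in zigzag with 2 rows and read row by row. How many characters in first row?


Zigzag "bjkohb" into 2 rows:
Placing characters:
  'b' => row 0
  'j' => row 1
  'k' => row 0
  'o' => row 1
  'h' => row 0
  'b' => row 1
Rows:
  Row 0: "bkh"
  Row 1: "job"
First row length: 3

3


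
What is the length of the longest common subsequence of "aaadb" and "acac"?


LCS of "aaadb" and "acac"
DP table:
           a    c    a    c
      0    0    0    0    0
  a   0    1    1    1    1
  a   0    1    1    2    2
  a   0    1    1    2    2
  d   0    1    1    2    2
  b   0    1    1    2    2
LCS length = dp[5][4] = 2

2


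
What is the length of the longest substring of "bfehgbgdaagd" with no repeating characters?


Input: "bfehgbgdaagd"
Sliding window (track last position of each char):
  Position 0 ('b'): window [0,0] length 1 -- new best
  Position 1 ('f'): window [0,1] length 2 -- new best
  Position 2 ('e'): window [0,2] length 3 -- new best
  Position 3 ('h'): window [0,3] length 4 -- new best
  Position 4 ('g'): window [0,4] length 5 -- new best
  Position 5 ('b'): repeat (last at 0), move window start to 1
  Position 5 ('b'): window [1,5] length 5
  Position 6 ('g'): repeat (last at 4), move window start to 5
  Position 6 ('g'): window [5,6] length 2
  Position 7 ('d'): window [5,7] length 3
  Position 8 ('a'): window [5,8] length 4
  Position 9 ('a'): repeat (last at 8), move window start to 9
  Position 9 ('a'): window [9,9] length 1
  Position 10 ('g'): window [9,10] length 2
  Position 11 ('d'): window [9,11] length 3
Longest substring with no repeats: "bfehg" with length 5

5


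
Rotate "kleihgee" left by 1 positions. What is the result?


Input: "kleihgee", rotate left by 1
First 1 characters: "k"
Remaining characters: "leihgee"
Concatenate remaining + first: "leihgee" + "k" = "leihgeek"

leihgeek


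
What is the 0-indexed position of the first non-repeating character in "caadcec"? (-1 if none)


Input: caadcec
Character frequencies:
  'a': 2
  'c': 3
  'd': 1
  'e': 1
Scanning left to right for freq == 1:
  Position 0 ('c'): freq=3, skip
  Position 1 ('a'): freq=2, skip
  Position 2 ('a'): freq=2, skip
  Position 3 ('d'): unique! => answer = 3

3


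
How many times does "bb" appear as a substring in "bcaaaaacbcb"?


Searching for "bb" in "bcaaaaacbcb"
Scanning each position:
  Position 0: "bc" => no
  Position 1: "ca" => no
  Position 2: "aa" => no
  Position 3: "aa" => no
  Position 4: "aa" => no
  Position 5: "aa" => no
  Position 6: "ac" => no
  Position 7: "cb" => no
  Position 8: "bc" => no
  Position 9: "cb" => no
Total occurrences: 0

0


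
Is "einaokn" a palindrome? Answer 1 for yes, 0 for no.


Input: einaokn
Reversed: nkoanie
  Compare pos 0 ('e') with pos 6 ('n'): MISMATCH
  Compare pos 1 ('i') with pos 5 ('k'): MISMATCH
  Compare pos 2 ('n') with pos 4 ('o'): MISMATCH
Result: not a palindrome

0


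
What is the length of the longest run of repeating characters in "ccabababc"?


Input: "ccabababc"
Scanning for longest run:
  Position 1 ('c'): continues run of 'c', length=2
  Position 2 ('a'): new char, reset run to 1
  Position 3 ('b'): new char, reset run to 1
  Position 4 ('a'): new char, reset run to 1
  Position 5 ('b'): new char, reset run to 1
  Position 6 ('a'): new char, reset run to 1
  Position 7 ('b'): new char, reset run to 1
  Position 8 ('c'): new char, reset run to 1
Longest run: 'c' with length 2

2


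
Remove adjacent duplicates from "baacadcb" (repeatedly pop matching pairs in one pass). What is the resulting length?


Input: baacadcb
Stack-based adjacent duplicate removal:
  Read 'b': push. Stack: b
  Read 'a': push. Stack: ba
  Read 'a': matches stack top 'a' => pop. Stack: b
  Read 'c': push. Stack: bc
  Read 'a': push. Stack: bca
  Read 'd': push. Stack: bcad
  Read 'c': push. Stack: bcadc
  Read 'b': push. Stack: bcadcb
Final stack: "bcadcb" (length 6)

6


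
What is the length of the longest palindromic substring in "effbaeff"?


Input: "effbaeff"
Checking substrings for palindromes:
  [1:3] "ff" (len 2) => palindrome
  [6:8] "ff" (len 2) => palindrome
Longest palindromic substring: "ff" with length 2

2


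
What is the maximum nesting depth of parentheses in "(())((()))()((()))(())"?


Input: "(())((()))()((()))(())"
Tracking depth:
  Position 0 '(': depth becomes 1
  Position 1 '(': depth becomes 2
  Position 2 ')': depth becomes 1
  Position 3 ')': depth becomes 0
  Position 4 '(': depth becomes 1
  Position 5 '(': depth becomes 2
  Position 6 '(': depth becomes 3
  Position 7 ')': depth becomes 2
  Position 8 ')': depth becomes 1
  Position 9 ')': depth becomes 0
  Position 10 '(': depth becomes 1
  Position 11 ')': depth becomes 0
  Position 12 '(': depth becomes 1
  Position 13 '(': depth becomes 2
  Position 14 '(': depth becomes 3
  Position 15 ')': depth becomes 2
  Position 16 ')': depth becomes 1
  Position 17 ')': depth becomes 0
  Position 18 '(': depth becomes 1
  Position 19 '(': depth becomes 2
  Position 20 ')': depth becomes 1
  Position 21 ')': depth becomes 0
Maximum depth reached: 3

3


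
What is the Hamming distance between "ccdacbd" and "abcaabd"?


Comparing "ccdacbd" and "abcaabd" position by position:
  Position 0: 'c' vs 'a' => differ
  Position 1: 'c' vs 'b' => differ
  Position 2: 'd' vs 'c' => differ
  Position 3: 'a' vs 'a' => same
  Position 4: 'c' vs 'a' => differ
  Position 5: 'b' vs 'b' => same
  Position 6: 'd' vs 'd' => same
Total differences (Hamming distance): 4

4


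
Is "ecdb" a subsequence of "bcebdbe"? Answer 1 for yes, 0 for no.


Check if "ecdb" is a subsequence of "bcebdbe"
Greedy scan:
  Position 0 ('b'): no match needed
  Position 1 ('c'): no match needed
  Position 2 ('e'): matches sub[0] = 'e'
  Position 3 ('b'): no match needed
  Position 4 ('d'): no match needed
  Position 5 ('b'): no match needed
  Position 6 ('e'): no match needed
Only matched 1/4 characters => not a subsequence

0


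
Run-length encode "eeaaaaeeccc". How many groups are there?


Input: eeaaaaeeccc
Scanning for consecutive runs:
  Group 1: 'e' x 2 (positions 0-1)
  Group 2: 'a' x 4 (positions 2-5)
  Group 3: 'e' x 2 (positions 6-7)
  Group 4: 'c' x 3 (positions 8-10)
Total groups: 4

4


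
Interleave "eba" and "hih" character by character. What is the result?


Interleaving "eba" and "hih":
  Position 0: 'e' from first, 'h' from second => "eh"
  Position 1: 'b' from first, 'i' from second => "bi"
  Position 2: 'a' from first, 'h' from second => "ah"
Result: ehbiah

ehbiah


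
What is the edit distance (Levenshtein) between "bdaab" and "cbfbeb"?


Computing edit distance: "bdaab" -> "cbfbeb"
DP table:
           c    b    f    b    e    b
      0    1    2    3    4    5    6
  b   1    1    1    2    3    4    5
  d   2    2    2    2    3    4    5
  a   3    3    3    3    3    4    5
  a   4    4    4    4    4    4    5
  b   5    5    4    5    4    5    4
Edit distance = dp[5][6] = 4

4
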